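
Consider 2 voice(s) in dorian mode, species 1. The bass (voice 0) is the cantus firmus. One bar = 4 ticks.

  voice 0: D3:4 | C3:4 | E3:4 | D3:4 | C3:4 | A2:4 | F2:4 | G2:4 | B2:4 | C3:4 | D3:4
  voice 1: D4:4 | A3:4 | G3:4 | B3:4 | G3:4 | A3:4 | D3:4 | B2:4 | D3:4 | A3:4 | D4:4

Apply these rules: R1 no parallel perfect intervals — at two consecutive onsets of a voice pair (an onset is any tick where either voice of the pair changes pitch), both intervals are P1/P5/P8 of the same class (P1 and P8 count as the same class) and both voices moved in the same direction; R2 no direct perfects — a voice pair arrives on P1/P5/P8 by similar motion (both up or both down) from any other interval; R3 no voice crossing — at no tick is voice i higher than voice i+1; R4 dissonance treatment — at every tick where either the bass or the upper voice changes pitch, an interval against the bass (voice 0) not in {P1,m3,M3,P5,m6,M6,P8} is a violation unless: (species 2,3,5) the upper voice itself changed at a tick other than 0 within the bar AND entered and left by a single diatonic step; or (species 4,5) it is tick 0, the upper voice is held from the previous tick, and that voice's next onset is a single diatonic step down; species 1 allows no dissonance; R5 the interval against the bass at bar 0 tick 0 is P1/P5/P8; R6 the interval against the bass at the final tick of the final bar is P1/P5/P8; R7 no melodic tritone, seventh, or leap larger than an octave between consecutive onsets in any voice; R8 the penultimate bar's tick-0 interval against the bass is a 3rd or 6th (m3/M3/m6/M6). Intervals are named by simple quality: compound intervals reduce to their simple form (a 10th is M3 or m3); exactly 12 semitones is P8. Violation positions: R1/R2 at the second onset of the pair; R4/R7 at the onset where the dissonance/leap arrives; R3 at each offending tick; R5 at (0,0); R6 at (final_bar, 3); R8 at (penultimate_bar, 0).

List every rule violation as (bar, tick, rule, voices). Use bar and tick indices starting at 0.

(4, 0, R2, (0, 1))
(10, 0, R2, (0, 1))

bar 0: v0=D3 v1=D4 downbeat P8
bar 1: v0=C3 v1=A3 downbeat M6
bar 2: v0=E3 v1=G3 downbeat m3
bar 3: v0=D3 v1=B3 downbeat M6
bar 4: v0=C3 v1=G3 downbeat P5
bar 5: v0=A2 v1=A3 downbeat P8
bar 6: v0=F2 v1=D3 downbeat M6
bar 7: v0=G2 v1=B2 downbeat M3
bar 8: v0=B2 v1=D3 downbeat m3
bar 9: v0=C3 v1=A3 downbeat M6
bar 10: v0=D3 v1=D4 downbeat P8
  -> R2 @ bar 4 tick 0 v(0, 1): D3/B3 M6 -> C3/G3 P5 similar
  -> R2 @ bar 10 tick 0 v(0, 1): C3/A3 M6 -> D3/D4 P8 similar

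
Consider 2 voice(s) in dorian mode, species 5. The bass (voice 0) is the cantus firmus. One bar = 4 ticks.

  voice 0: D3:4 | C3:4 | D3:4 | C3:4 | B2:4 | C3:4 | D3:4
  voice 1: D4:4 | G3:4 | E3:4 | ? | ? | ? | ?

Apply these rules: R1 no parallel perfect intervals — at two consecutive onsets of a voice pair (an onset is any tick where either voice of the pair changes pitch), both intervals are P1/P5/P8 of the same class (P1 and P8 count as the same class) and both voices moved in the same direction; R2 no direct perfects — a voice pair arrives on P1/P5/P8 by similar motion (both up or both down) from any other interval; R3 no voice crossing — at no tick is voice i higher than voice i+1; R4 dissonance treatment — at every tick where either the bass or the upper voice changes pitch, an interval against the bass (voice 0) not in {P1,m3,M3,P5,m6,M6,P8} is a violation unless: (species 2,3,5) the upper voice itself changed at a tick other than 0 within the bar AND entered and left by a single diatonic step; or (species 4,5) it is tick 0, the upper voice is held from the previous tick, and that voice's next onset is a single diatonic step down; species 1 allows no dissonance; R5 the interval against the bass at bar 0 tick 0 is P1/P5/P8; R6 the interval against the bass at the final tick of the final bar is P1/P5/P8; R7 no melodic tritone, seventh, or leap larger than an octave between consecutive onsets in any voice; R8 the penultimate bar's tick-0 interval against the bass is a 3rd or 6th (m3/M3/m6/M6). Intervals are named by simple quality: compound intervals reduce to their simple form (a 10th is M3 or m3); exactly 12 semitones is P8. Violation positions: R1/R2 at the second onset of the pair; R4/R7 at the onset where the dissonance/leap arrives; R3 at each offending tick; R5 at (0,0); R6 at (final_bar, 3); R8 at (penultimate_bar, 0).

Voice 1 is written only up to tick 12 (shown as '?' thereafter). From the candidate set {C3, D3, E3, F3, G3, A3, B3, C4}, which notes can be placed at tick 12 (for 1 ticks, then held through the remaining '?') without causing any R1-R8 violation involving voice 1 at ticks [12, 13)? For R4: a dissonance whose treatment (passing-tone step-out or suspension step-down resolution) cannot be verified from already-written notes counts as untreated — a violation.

C3: violates R2
D3: violates R4
E3: legal
F3: violates R4
G3: legal
A3: legal
B3: violates R4
C4: legal

{A3, C4, E3, G3}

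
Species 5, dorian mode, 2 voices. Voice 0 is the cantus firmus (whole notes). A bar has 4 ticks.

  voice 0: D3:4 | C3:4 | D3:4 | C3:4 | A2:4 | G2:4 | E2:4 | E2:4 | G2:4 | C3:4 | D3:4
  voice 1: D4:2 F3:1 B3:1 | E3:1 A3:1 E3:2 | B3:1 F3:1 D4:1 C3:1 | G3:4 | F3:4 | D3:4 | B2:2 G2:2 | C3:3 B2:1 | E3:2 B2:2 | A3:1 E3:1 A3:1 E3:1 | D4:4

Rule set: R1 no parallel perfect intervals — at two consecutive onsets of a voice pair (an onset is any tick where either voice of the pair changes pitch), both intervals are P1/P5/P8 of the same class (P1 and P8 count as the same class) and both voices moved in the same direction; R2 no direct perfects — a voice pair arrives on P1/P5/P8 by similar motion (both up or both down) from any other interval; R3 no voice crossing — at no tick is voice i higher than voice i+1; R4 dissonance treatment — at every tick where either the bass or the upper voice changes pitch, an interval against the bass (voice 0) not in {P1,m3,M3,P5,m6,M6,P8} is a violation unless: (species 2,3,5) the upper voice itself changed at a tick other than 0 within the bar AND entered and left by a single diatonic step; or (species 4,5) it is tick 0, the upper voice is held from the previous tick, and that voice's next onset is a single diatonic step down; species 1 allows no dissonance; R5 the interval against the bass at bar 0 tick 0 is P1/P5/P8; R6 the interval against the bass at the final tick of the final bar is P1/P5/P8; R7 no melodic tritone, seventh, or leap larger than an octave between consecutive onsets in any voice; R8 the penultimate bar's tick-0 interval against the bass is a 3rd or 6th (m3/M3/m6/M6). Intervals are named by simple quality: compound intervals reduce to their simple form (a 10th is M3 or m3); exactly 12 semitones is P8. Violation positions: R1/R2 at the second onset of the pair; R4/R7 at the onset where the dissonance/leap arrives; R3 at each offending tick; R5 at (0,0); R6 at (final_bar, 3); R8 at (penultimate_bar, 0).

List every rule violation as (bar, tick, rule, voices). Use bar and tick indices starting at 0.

(0, 3, R7, (1,))
(2, 1, R7, (1,))
(2, 3, R3, (0, 1))
(2, 3, R4, (0, 1))
(2, 3, R7, (1,))
(5, 0, R2, (0, 1))
(6, 0, R1, (0, 1))
(9, 0, R7, (1,))
(10, 0, R2, (0, 1))
(10, 0, R7, (1,))

bar 0: v0=D3 v1=D4 downbeat P8
bar 1: v0=C3 v1=E3 downbeat M3
bar 2: v0=D3 v1=B3 downbeat M6
bar 3: v0=C3 v1=G3 downbeat P5
bar 4: v0=A2 v1=F3 downbeat m6
bar 5: v0=G2 v1=D3 downbeat P5
bar 6: v0=E2 v1=B2 downbeat P5
bar 7: v0=E2 v1=C3 downbeat m6
bar 8: v0=G2 v1=E3 downbeat M6
bar 9: v0=C3 v1=A3 downbeat M6
bar 10: v0=D3 v1=D4 downbeat P8
  -> R7 @ bar 0 tick 3 v(1,): F3->B3 leap 6st
  -> R7 @ bar 2 tick 1 v(1,): B3->F3 leap 6st
  -> R3 @ bar 2 tick 3 v(0, 1): D3 above C3
  -> R4 @ bar 2 tick 3 v(0, 1): D3/C3 M2 untreated
  -> R7 @ bar 2 tick 3 v(1,): D4->C3 leap 14st
  -> R2 @ bar 5 tick 0 v(0, 1): A2/F3 m6 -> G2/D3 P5 similar
  -> R1 @ bar 6 tick 0 v(0, 1): G2/D3 P5 -> E2/B2 P5 similar
  -> R7 @ bar 9 tick 0 v(1,): B2->A3 leap 10st
  -> R2 @ bar 10 tick 0 v(0, 1): C3/E3 M3 -> D3/D4 P8 similar
  -> R7 @ bar 10 tick 0 v(1,): E3->D4 leap 10st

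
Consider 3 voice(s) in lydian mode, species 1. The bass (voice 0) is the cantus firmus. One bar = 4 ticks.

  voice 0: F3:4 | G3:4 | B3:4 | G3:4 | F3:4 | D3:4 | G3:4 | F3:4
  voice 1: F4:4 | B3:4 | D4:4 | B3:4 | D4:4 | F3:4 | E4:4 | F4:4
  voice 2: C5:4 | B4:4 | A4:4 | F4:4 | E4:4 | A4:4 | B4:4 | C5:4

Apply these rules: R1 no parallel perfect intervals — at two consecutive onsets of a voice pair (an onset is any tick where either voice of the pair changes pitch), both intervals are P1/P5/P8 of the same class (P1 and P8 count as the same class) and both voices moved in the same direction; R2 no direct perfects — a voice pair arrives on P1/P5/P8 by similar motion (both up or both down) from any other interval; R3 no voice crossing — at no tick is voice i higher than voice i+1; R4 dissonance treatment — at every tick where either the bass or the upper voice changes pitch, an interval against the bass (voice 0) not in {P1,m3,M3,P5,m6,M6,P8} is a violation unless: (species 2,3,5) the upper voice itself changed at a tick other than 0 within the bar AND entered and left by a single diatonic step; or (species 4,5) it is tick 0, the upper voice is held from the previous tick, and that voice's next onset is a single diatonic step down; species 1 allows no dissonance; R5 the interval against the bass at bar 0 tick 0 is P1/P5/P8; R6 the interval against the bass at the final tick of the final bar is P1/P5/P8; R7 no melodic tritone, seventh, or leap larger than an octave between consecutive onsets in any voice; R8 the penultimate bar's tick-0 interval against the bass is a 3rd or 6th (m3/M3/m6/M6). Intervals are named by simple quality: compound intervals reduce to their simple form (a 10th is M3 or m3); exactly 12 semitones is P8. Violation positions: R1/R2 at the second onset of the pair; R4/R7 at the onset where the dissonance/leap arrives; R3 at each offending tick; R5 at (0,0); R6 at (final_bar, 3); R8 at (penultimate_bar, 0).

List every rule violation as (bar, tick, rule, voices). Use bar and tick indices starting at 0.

bar 0: v0=F3 v1=F4 v2=C5 downbeat P5
bar 1: v0=G3 v1=B3 v2=B4 downbeat M3
bar 2: v0=B3 v1=D4 v2=A4 downbeat m7
bar 3: v0=G3 v1=B3 v2=F4 downbeat m7
bar 4: v0=F3 v1=D4 v2=E4 downbeat M7
bar 5: v0=D3 v1=F3 v2=A4 downbeat P5
bar 6: v0=G3 v1=E4 v2=B4 downbeat M3
bar 7: v0=F3 v1=F4 v2=C5 downbeat P5
  -> R2 @ bar 1 tick 0 v(1, 2): F4/C5 P5 -> B3/B4 P8 similar
  -> R7 @ bar 1 tick 0 v(1,): F4->B3 leap 6st
  -> R4 @ bar 2 tick 0 v(0, 2): B3/A4 m7 untreated
  -> R4 @ bar 3 tick 0 v(0, 2): G3/F4 m7 untreated
  -> R4 @ bar 4 tick 0 v(0, 2): F3/E4 M7 untreated
  -> R2 @ bar 6 tick 0 v(1, 2): F3/A4 M3 -> E4/B4 P5 similar
  -> R7 @ bar 6 tick 0 v(1,): F3->E4 leap 11st
  -> R1 @ bar 7 tick 0 v(1, 2): E4/B4 P5 -> F4/C5 P5 similar

(1, 0, R2, (1, 2))
(1, 0, R7, (1,))
(2, 0, R4, (0, 2))
(3, 0, R4, (0, 2))
(4, 0, R4, (0, 2))
(6, 0, R2, (1, 2))
(6, 0, R7, (1,))
(7, 0, R1, (1, 2))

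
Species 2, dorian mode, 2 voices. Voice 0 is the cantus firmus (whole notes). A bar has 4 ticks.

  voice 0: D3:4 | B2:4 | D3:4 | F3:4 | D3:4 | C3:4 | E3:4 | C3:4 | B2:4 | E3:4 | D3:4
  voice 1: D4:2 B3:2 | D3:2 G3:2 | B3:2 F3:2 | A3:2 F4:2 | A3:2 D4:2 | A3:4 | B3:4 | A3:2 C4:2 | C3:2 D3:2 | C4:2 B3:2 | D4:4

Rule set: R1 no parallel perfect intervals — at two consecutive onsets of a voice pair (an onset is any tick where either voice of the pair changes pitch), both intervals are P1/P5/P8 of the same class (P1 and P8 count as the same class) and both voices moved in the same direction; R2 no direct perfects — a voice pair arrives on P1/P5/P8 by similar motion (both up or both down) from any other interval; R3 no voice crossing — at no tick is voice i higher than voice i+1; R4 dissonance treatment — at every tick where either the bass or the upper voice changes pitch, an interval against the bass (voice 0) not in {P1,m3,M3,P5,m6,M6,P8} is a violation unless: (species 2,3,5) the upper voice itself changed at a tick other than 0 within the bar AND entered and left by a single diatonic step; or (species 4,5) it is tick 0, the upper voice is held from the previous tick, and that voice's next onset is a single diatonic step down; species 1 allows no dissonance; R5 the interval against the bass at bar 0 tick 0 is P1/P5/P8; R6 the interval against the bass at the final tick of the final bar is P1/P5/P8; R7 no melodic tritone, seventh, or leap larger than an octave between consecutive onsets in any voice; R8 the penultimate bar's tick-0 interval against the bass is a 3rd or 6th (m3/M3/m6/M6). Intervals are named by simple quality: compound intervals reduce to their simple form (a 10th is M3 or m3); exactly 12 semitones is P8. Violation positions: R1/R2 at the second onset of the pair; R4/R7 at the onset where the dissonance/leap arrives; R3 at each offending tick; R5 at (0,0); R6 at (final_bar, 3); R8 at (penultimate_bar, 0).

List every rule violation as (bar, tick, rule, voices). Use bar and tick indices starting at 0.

(2, 2, R7, (1,))
(4, 0, R2, (0, 1))
(6, 0, R2, (0, 1))
(8, 0, R4, (0, 1))
(9, 0, R7, (1,))

bar 0: v0=D3 v1=D4 downbeat P8
bar 1: v0=B2 v1=D3 downbeat m3
bar 2: v0=D3 v1=B3 downbeat M6
bar 3: v0=F3 v1=A3 downbeat M3
bar 4: v0=D3 v1=A3 downbeat P5
bar 5: v0=C3 v1=A3 downbeat M6
bar 6: v0=E3 v1=B3 downbeat P5
bar 7: v0=C3 v1=A3 downbeat M6
bar 8: v0=B2 v1=C3 downbeat m2
bar 9: v0=E3 v1=C4 downbeat m6
bar 10: v0=D3 v1=D4 downbeat P8
  -> R7 @ bar 2 tick 2 v(1,): B3->F3 leap 6st
  -> R2 @ bar 4 tick 0 v(0, 1): F3/F4 P8 -> D3/A3 P5 similar
  -> R2 @ bar 6 tick 0 v(0, 1): C3/A3 M6 -> E3/B3 P5 similar
  -> R4 @ bar 8 tick 0 v(0, 1): B2/C3 m2 untreated
  -> R7 @ bar 9 tick 0 v(1,): D3->C4 leap 10st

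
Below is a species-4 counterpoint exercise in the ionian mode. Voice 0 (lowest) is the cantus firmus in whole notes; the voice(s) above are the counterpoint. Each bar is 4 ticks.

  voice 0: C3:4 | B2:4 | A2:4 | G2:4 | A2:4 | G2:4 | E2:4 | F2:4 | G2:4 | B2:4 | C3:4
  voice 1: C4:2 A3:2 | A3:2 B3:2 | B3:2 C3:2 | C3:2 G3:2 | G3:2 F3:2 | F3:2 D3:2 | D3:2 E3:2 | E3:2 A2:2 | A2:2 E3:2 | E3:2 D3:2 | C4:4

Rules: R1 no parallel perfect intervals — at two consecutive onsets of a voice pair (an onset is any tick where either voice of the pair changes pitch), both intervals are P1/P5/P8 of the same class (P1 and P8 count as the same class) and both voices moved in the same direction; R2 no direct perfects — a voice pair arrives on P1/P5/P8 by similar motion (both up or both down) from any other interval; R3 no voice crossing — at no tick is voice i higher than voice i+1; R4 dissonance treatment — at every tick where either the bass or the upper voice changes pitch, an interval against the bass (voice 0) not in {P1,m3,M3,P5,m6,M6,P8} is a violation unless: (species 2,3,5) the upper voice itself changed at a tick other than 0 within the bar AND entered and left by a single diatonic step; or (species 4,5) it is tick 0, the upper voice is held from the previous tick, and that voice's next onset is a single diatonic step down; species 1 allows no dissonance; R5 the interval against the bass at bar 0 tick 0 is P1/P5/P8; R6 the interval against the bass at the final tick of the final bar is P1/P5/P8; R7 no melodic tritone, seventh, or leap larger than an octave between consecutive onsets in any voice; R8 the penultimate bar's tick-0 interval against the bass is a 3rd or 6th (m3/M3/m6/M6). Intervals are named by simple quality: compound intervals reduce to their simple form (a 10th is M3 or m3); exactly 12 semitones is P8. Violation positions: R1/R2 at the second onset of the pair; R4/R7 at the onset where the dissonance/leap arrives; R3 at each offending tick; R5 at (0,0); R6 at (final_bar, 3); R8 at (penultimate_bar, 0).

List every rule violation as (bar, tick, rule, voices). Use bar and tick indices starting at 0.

bar 0: v0=C3 v1=C4 downbeat P8
bar 1: v0=B2 v1=A3 downbeat m7
bar 2: v0=A2 v1=B3 downbeat M2
bar 3: v0=G2 v1=C3 downbeat P4
bar 4: v0=A2 v1=G3 downbeat m7
bar 5: v0=G2 v1=F3 downbeat m7
bar 6: v0=E2 v1=D3 downbeat m7
bar 7: v0=F2 v1=E3 downbeat M7
bar 8: v0=G2 v1=A2 downbeat M2
bar 9: v0=B2 v1=E3 downbeat P4
bar 10: v0=C3 v1=C4 downbeat P8
  -> R4 @ bar 1 tick 0 v(0, 1): B2/A3 m7 untreated
  -> R4 @ bar 2 tick 0 v(0, 1): A2/B3 M2 untreated
  -> R7 @ bar 2 tick 2 v(1,): B3->C3 leap 11st
  -> R4 @ bar 3 tick 0 v(0, 1): G2/C3 P4 untreated
  -> R4 @ bar 5 tick 0 v(0, 1): G2/F3 m7 untreated
  -> R4 @ bar 6 tick 0 v(0, 1): E2/D3 m7 untreated
  -> R4 @ bar 7 tick 0 v(0, 1): F2/E3 M7 untreated
  -> R4 @ bar 8 tick 0 v(0, 1): G2/A2 M2 untreated
  -> R8 @ bar 9 tick 0 v(0, 1): penult P4 not 3rd/6th
  -> R2 @ bar 10 tick 0 v(0, 1): B2/D3 m3 -> C3/C4 P8 similar
  -> R7 @ bar 10 tick 0 v(1,): D3->C4 leap 10st

(1, 0, R4, (0, 1))
(2, 0, R4, (0, 1))
(2, 2, R7, (1,))
(3, 0, R4, (0, 1))
(5, 0, R4, (0, 1))
(6, 0, R4, (0, 1))
(7, 0, R4, (0, 1))
(8, 0, R4, (0, 1))
(9, 0, R8, (0, 1))
(10, 0, R2, (0, 1))
(10, 0, R7, (1,))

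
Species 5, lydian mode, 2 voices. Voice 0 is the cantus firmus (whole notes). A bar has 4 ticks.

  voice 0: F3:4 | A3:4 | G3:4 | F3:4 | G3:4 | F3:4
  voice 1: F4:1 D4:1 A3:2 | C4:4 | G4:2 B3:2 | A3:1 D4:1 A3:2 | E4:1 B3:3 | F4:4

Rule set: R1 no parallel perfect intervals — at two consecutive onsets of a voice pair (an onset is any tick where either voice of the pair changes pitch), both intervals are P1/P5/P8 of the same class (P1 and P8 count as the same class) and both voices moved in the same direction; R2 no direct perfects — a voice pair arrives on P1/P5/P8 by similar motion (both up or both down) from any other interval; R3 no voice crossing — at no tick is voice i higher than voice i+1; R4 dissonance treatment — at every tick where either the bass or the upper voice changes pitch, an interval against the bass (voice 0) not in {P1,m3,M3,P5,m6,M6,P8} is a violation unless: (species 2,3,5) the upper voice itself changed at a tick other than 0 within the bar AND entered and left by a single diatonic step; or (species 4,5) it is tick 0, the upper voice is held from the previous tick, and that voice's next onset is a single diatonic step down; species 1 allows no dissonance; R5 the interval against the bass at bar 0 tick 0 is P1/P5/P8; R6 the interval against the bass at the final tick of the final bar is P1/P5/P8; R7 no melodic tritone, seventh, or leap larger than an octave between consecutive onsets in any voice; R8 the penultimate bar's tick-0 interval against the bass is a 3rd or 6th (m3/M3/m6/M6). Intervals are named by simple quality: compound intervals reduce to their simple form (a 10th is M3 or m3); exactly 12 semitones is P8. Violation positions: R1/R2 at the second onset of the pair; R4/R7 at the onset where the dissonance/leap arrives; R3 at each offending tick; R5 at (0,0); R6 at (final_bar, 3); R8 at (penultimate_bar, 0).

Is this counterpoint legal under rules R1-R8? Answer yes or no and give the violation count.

No (1 violations)

bar 0: v0=F3 v1=F4 (P8)
bar 1: v0=A3 v1=C4 (m3)
bar 2: v0=G3 v1=G4 (P8)
bar 3: v0=F3 v1=A3 (M3)
bar 4: v0=G3 v1=E4 (M6)
bar 5: v0=F3 v1=F4 (P8)
  R7 @ bar5.0: B3->F4 leap 6st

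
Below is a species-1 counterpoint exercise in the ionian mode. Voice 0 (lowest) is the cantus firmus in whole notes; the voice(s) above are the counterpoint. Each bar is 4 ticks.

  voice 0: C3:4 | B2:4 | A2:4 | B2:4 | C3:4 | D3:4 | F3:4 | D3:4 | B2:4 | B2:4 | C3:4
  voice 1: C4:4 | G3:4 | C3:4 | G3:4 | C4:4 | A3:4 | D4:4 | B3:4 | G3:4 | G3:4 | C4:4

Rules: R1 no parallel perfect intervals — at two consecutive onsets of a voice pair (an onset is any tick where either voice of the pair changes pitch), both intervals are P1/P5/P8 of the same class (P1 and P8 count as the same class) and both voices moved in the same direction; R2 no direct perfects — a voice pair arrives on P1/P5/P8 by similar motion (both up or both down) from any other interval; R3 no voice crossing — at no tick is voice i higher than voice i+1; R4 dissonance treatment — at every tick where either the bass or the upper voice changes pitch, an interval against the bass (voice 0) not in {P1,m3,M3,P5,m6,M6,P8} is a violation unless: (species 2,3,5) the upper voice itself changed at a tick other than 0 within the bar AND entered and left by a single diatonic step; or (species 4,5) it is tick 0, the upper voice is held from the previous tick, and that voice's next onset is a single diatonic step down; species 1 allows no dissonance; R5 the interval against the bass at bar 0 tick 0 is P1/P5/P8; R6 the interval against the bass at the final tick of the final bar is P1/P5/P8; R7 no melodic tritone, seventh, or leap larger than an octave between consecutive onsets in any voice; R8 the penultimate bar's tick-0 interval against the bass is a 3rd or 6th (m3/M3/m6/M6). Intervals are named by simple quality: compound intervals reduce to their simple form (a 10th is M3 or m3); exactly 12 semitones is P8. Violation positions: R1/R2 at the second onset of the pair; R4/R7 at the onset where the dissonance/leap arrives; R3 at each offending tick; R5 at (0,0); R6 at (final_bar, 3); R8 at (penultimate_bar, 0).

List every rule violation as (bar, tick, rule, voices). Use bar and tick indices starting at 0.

bar 0: v0=C3 v1=C4 downbeat P8
bar 1: v0=B2 v1=G3 downbeat m6
bar 2: v0=A2 v1=C3 downbeat m3
bar 3: v0=B2 v1=G3 downbeat m6
bar 4: v0=C3 v1=C4 downbeat P8
bar 5: v0=D3 v1=A3 downbeat P5
bar 6: v0=F3 v1=D4 downbeat M6
bar 7: v0=D3 v1=B3 downbeat M6
bar 8: v0=B2 v1=G3 downbeat m6
bar 9: v0=B2 v1=G3 downbeat m6
bar 10: v0=C3 v1=C4 downbeat P8
  -> R2 @ bar 4 tick 0 v(0, 1): B2/G3 m6 -> C3/C4 P8 similar
  -> R2 @ bar 10 tick 0 v(0, 1): B2/G3 m6 -> C3/C4 P8 similar

(4, 0, R2, (0, 1))
(10, 0, R2, (0, 1))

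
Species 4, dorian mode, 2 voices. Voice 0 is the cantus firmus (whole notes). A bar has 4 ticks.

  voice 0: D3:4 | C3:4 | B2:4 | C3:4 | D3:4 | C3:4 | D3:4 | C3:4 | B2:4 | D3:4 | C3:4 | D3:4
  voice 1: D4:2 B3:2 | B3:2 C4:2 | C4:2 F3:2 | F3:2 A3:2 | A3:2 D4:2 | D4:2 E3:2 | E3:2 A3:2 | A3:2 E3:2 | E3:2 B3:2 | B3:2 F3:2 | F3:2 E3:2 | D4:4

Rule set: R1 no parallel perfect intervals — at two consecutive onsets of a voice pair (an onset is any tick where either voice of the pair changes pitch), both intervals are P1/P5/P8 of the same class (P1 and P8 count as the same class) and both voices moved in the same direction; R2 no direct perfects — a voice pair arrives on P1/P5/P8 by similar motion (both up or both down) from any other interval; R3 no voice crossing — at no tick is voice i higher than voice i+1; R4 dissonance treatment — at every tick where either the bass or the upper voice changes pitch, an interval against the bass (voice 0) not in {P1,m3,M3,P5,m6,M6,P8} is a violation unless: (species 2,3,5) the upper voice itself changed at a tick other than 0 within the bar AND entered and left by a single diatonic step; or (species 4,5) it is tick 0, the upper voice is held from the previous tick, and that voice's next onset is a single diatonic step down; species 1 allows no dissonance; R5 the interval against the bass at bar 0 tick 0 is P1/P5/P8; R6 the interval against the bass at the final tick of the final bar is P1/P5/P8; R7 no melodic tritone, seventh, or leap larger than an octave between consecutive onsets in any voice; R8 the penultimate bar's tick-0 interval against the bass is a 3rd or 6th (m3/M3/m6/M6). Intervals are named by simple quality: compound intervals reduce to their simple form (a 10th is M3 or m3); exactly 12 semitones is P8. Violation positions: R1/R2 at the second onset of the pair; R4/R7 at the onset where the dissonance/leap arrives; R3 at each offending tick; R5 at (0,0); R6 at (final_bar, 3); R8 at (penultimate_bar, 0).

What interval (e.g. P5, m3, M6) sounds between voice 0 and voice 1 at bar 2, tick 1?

m2

voice 0=B2 voice 1=C4 -> m2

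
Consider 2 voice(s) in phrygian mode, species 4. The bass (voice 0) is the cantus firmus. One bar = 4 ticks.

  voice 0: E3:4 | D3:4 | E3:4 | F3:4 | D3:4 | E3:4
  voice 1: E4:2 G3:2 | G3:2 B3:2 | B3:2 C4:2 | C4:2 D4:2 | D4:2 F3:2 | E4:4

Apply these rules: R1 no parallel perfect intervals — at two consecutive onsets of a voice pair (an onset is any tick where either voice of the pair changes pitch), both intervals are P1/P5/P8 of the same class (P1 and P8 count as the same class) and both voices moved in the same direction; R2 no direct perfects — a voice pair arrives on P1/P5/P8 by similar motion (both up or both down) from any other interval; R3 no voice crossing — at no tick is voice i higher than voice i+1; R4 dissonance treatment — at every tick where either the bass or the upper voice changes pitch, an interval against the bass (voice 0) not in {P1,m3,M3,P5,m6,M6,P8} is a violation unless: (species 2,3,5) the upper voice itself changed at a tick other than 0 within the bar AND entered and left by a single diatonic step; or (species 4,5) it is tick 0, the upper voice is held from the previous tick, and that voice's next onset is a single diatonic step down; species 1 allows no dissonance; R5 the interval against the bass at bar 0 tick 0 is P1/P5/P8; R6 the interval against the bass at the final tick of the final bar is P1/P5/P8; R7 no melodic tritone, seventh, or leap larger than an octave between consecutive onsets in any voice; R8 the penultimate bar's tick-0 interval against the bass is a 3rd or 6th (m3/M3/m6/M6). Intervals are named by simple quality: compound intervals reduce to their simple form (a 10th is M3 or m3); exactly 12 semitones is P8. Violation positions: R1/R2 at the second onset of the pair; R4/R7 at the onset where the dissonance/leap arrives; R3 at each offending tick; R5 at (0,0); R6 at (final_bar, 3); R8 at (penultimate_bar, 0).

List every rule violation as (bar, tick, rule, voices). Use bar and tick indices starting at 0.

(1, 0, R4, (0, 1))
(4, 0, R8, (0, 1))
(5, 0, R2, (0, 1))
(5, 0, R7, (1,))

bar 0: v0=E3 v1=E4 downbeat P8
bar 1: v0=D3 v1=G3 downbeat P4
bar 2: v0=E3 v1=B3 downbeat P5
bar 3: v0=F3 v1=C4 downbeat P5
bar 4: v0=D3 v1=D4 downbeat P8
bar 5: v0=E3 v1=E4 downbeat P8
  -> R4 @ bar 1 tick 0 v(0, 1): D3/G3 P4 untreated
  -> R8 @ bar 4 tick 0 v(0, 1): penult P8 not 3rd/6th
  -> R2 @ bar 5 tick 0 v(0, 1): D3/F3 m3 -> E3/E4 P8 similar
  -> R7 @ bar 5 tick 0 v(1,): F3->E4 leap 11st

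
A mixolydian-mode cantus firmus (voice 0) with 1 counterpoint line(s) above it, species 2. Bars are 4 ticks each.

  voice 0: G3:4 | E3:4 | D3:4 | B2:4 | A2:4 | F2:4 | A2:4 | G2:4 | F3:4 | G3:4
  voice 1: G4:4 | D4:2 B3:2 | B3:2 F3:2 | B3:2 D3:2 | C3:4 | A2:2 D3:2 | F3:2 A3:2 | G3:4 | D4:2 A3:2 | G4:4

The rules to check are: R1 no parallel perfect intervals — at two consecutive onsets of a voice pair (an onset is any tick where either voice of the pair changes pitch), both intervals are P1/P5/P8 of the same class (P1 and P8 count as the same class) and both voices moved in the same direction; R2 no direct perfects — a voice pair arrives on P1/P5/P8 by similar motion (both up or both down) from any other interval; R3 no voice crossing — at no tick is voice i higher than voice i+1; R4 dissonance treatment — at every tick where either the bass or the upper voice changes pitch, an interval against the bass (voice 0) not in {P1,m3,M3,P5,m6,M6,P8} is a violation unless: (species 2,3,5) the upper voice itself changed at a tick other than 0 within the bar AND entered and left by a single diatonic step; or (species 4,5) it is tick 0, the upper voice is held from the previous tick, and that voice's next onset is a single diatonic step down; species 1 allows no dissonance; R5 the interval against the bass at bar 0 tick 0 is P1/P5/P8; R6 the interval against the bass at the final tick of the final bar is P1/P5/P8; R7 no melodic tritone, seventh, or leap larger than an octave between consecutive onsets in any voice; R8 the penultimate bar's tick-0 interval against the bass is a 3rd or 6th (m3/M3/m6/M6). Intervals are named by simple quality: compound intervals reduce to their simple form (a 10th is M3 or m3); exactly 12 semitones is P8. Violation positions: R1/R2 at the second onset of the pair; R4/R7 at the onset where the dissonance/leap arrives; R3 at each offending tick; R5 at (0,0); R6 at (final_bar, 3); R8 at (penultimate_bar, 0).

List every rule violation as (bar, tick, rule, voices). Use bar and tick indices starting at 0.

bar 0: v0=G3 v1=G4 downbeat P8
bar 1: v0=E3 v1=D4 downbeat m7
bar 2: v0=D3 v1=B3 downbeat M6
bar 3: v0=B2 v1=B3 downbeat P8
bar 4: v0=A2 v1=C3 downbeat m3
bar 5: v0=F2 v1=A2 downbeat M3
bar 6: v0=A2 v1=F3 downbeat m6
bar 7: v0=G2 v1=G3 downbeat P8
bar 8: v0=F3 v1=D4 downbeat M6
bar 9: v0=G3 v1=G4 downbeat P8
  -> R4 @ bar 1 tick 0 v(0, 1): E3/D4 m7 untreated
  -> R7 @ bar 2 tick 2 v(1,): B3->F3 leap 6st
  -> R7 @ bar 3 tick 0 v(1,): F3->B3 leap 6st
  -> R1 @ bar 7 tick 0 v(0, 1): A2/A3 P8 -> G2/G3 P8 similar
  -> R7 @ bar 8 tick 0 v(0,): G2->F3 leap 10st
  -> R2 @ bar 9 tick 0 v(0, 1): F3/A3 M3 -> G3/G4 P8 similar
  -> R7 @ bar 9 tick 0 v(1,): A3->G4 leap 10st

(1, 0, R4, (0, 1))
(2, 2, R7, (1,))
(3, 0, R7, (1,))
(7, 0, R1, (0, 1))
(8, 0, R7, (0,))
(9, 0, R2, (0, 1))
(9, 0, R7, (1,))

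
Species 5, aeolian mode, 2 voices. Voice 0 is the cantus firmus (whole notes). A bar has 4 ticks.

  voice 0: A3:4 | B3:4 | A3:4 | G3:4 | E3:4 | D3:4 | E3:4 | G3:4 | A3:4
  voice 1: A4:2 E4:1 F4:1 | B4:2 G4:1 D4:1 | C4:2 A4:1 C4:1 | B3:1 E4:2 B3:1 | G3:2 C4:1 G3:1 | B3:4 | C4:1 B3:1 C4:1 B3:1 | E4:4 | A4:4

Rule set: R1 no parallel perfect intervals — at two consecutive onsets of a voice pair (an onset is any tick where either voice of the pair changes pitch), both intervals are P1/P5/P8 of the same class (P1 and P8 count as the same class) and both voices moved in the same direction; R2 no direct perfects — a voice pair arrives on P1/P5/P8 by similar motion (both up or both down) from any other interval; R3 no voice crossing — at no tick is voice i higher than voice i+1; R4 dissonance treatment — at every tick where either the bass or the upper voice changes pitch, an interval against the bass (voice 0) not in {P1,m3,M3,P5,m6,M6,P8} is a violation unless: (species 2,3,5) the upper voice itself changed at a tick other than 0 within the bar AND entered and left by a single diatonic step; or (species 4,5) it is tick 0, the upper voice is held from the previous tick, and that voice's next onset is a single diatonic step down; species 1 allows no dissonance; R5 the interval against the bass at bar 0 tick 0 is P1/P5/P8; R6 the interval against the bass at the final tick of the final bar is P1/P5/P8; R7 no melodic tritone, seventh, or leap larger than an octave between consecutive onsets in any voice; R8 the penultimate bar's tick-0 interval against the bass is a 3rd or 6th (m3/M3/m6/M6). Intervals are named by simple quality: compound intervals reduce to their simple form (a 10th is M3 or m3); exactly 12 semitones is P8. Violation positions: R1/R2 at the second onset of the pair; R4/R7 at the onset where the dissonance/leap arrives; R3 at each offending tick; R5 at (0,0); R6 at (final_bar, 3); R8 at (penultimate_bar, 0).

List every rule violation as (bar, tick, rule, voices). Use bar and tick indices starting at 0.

(1, 0, R2, (0, 1))
(1, 0, R7, (1,))
(8, 0, R2, (0, 1))

bar 0: v0=A3 v1=A4 downbeat P8
bar 1: v0=B3 v1=B4 downbeat P8
bar 2: v0=A3 v1=C4 downbeat m3
bar 3: v0=G3 v1=B3 downbeat M3
bar 4: v0=E3 v1=G3 downbeat m3
bar 5: v0=D3 v1=B3 downbeat M6
bar 6: v0=E3 v1=C4 downbeat m6
bar 7: v0=G3 v1=E4 downbeat M6
bar 8: v0=A3 v1=A4 downbeat P8
  -> R2 @ bar 1 tick 0 v(0, 1): A3/F4 m6 -> B3/B4 P8 similar
  -> R7 @ bar 1 tick 0 v(1,): F4->B4 leap 6st
  -> R2 @ bar 8 tick 0 v(0, 1): G3/E4 M6 -> A3/A4 P8 similar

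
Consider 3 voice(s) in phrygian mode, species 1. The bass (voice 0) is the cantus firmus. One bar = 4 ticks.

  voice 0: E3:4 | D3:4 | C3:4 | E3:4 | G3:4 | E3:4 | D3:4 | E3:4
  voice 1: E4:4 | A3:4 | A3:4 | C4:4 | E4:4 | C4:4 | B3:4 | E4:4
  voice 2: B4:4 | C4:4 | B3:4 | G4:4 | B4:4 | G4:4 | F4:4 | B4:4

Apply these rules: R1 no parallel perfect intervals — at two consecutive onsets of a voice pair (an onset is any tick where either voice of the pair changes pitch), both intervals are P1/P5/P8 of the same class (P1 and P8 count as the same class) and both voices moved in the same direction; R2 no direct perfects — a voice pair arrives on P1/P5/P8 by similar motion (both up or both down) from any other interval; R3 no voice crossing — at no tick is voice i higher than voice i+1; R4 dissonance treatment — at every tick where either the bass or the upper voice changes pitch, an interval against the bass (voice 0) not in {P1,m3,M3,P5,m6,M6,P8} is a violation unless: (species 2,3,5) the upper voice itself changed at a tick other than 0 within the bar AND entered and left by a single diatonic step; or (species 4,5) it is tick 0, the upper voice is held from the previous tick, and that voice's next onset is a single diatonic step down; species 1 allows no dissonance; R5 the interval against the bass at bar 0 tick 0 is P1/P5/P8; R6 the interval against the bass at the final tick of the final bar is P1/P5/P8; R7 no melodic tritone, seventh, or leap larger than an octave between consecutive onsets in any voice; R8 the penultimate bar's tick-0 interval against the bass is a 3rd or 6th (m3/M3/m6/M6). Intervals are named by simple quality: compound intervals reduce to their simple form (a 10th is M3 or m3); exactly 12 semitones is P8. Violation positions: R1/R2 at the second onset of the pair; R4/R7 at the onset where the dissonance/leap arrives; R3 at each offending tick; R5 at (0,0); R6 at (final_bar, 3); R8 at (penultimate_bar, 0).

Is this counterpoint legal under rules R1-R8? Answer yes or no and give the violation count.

No (11 violations)

bar 0: v0=E3 v1=E4 v2=B4 (P5)
bar 1: v0=D3 v1=A3 v2=C4 (m7)
bar 2: v0=C3 v1=A3 v2=B3 (M7)
bar 3: v0=E3 v1=C4 v2=G4 (m3)
bar 4: v0=G3 v1=E4 v2=B4 (M3)
bar 5: v0=E3 v1=C4 v2=G4 (m3)
bar 6: v0=D3 v1=B3 v2=F4 (m3)
bar 7: v0=E3 v1=E4 v2=B4 (P5)
  R2 @ bar1.0: E3/E4 P8 -> D3/A3 P5 similar
  R4 @ bar1.0: D3/C4 m7 untreated
  R7 @ bar1.0: B4->C4 leap 11st
  R4 @ bar2.0: C3/B3 M7 untreated
  R2 @ bar3.0: A3/B3 M2 -> C4/G4 P5 similar
  R1 @ bar4.0: C4/G4 P5 -> E4/B4 P5 similar
  R1 @ bar5.0: E4/B4 P5 -> C4/G4 P5 similar
  R2 @ bar7.0: D3/B3 M6 -> E3/E4 P8 similar
  R2 @ bar7.0: D3/F4 m3 -> E3/B4 P5 similar
  R2 @ bar7.0: B3/F4 TT -> E4/B4 P5 similar
  R7 @ bar7.0: F4->B4 leap 6st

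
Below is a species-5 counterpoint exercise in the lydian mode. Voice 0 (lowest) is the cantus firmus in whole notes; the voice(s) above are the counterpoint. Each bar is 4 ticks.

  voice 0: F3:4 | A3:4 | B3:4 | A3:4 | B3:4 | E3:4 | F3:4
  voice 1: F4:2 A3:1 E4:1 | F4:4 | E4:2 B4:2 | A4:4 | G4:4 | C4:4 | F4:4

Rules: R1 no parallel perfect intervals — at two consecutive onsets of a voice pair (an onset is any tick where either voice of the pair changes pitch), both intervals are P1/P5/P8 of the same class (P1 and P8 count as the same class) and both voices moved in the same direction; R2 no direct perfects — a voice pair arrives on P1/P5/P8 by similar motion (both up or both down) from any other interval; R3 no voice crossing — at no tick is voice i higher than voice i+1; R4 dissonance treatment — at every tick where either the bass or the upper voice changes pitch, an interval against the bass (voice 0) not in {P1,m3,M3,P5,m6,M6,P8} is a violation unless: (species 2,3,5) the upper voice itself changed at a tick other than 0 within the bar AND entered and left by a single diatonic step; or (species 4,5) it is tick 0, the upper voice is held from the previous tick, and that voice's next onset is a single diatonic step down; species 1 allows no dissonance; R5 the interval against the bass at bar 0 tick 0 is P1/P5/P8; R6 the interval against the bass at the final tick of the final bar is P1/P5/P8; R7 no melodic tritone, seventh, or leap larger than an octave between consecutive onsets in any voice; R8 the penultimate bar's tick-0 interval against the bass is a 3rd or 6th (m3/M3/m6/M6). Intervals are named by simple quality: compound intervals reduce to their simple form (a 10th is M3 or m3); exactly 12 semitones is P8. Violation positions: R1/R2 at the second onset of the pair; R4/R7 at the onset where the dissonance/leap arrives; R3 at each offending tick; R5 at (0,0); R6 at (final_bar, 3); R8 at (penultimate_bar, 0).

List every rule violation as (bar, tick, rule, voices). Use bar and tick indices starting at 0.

(0, 3, R4, (0, 1))
(2, 0, R4, (0, 1))
(3, 0, R1, (0, 1))
(6, 0, R2, (0, 1))

bar 0: v0=F3 v1=F4 downbeat P8
bar 1: v0=A3 v1=F4 downbeat m6
bar 2: v0=B3 v1=E4 downbeat P4
bar 3: v0=A3 v1=A4 downbeat P8
bar 4: v0=B3 v1=G4 downbeat m6
bar 5: v0=E3 v1=C4 downbeat m6
bar 6: v0=F3 v1=F4 downbeat P8
  -> R4 @ bar 0 tick 3 v(0, 1): F3/E4 M7 untreated
  -> R4 @ bar 2 tick 0 v(0, 1): B3/E4 P4 untreated
  -> R1 @ bar 3 tick 0 v(0, 1): B3/B4 P8 -> A3/A4 P8 similar
  -> R2 @ bar 6 tick 0 v(0, 1): E3/C4 m6 -> F3/F4 P8 similar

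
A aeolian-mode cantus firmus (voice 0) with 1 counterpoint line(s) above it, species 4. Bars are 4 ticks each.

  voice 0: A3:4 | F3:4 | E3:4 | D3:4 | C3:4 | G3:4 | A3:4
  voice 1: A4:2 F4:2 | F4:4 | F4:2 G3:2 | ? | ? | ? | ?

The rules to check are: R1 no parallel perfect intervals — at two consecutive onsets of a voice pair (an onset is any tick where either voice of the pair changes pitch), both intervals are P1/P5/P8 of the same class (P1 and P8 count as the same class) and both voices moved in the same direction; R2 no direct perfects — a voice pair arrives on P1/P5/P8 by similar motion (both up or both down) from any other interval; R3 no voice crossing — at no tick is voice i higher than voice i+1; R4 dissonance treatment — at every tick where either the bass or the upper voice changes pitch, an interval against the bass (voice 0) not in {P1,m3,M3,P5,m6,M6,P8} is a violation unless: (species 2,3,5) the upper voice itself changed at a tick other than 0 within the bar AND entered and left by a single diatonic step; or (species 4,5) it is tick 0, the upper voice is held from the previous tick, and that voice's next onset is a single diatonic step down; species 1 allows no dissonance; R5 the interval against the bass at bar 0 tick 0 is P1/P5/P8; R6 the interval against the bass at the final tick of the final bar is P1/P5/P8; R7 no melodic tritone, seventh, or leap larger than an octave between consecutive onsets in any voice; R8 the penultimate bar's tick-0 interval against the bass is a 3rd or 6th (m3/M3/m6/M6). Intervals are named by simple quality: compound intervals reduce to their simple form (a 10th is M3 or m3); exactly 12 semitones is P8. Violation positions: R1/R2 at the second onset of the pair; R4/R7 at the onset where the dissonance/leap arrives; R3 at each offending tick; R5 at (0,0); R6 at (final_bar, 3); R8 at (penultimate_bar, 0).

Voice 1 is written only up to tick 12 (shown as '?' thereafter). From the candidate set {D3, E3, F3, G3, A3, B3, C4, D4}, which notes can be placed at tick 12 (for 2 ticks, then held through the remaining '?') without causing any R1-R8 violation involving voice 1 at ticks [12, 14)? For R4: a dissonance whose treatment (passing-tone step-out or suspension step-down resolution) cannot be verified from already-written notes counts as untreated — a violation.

D3: violates R2
E3: violates R4
F3: legal
G3: violates R4
A3: legal
B3: legal
C4: violates R4
D4: legal

{A3, B3, D4, F3}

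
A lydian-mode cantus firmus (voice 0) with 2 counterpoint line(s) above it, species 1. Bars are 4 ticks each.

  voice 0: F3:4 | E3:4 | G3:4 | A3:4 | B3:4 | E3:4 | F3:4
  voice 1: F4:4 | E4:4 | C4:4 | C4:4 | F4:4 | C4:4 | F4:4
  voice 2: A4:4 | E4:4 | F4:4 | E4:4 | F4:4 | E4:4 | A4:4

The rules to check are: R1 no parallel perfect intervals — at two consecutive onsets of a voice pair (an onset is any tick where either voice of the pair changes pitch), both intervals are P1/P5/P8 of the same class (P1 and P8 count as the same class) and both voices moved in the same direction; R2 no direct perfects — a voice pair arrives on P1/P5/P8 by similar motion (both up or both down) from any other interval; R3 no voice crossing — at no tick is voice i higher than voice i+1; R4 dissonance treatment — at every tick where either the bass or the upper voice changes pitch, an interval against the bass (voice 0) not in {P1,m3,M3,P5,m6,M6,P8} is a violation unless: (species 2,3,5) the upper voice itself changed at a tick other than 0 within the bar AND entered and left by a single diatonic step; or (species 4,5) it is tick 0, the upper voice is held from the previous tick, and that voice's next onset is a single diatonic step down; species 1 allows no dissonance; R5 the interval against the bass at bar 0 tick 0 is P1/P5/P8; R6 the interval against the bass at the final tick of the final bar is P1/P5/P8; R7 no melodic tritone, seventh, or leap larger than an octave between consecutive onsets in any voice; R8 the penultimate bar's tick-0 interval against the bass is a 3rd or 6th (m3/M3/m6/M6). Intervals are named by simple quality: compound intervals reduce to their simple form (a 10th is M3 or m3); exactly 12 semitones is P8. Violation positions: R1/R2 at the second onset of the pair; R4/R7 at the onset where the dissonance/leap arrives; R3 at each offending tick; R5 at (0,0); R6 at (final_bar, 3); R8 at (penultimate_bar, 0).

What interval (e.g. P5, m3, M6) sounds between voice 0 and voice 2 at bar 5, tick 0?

P8

voice 0=E3 voice 2=E4 -> P8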